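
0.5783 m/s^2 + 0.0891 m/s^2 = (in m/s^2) 0.6674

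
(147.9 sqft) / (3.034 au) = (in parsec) 9.811e-28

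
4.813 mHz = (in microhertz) 4813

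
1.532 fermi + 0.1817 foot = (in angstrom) 5.538e+08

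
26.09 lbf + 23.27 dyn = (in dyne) 1.161e+07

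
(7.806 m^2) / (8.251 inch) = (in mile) 0.02314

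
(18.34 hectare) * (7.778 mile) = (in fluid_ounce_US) 7.763e+13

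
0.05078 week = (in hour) 8.531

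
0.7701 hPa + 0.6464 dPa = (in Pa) 77.07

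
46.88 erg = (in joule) 4.688e-06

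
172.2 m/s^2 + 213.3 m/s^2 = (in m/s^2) 385.5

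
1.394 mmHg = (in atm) 0.001834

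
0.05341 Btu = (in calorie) 13.47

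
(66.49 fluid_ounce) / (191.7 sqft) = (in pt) 0.313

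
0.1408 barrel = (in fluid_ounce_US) 756.9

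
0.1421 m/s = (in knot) 0.2762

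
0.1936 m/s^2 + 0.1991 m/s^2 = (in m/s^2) 0.3927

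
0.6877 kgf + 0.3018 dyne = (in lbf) 1.516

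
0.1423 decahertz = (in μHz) 1.423e+06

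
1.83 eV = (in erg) 2.932e-12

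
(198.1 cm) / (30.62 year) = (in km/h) 7.385e-09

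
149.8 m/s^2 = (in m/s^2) 149.8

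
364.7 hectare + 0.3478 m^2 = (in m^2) 3.647e+06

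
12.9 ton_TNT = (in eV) 3.369e+29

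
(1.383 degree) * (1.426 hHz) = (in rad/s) 3.442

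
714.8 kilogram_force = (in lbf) 1576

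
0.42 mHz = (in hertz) 0.00042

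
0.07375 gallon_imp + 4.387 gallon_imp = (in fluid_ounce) 685.7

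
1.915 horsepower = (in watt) 1428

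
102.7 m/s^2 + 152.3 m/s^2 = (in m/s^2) 255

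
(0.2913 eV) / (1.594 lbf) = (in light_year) 6.957e-37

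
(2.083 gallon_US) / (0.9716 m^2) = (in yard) 0.008875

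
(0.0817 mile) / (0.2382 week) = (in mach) 2.68e-06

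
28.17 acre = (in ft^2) 1.227e+06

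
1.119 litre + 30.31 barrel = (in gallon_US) 1273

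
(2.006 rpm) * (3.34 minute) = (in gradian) 2680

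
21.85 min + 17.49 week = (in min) 1.763e+05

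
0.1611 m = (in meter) 0.1611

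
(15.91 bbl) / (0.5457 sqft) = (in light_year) 5.274e-15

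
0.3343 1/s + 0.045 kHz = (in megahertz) 4.533e-05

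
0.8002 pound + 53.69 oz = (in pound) 4.156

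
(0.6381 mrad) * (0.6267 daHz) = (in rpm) 0.03819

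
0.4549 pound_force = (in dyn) 2.023e+05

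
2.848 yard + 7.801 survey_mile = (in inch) 4.944e+05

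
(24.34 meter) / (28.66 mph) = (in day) 2.199e-05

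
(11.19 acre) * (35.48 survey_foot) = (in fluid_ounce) 1.656e+10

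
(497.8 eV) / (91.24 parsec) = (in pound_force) 6.369e-36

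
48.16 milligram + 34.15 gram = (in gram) 34.2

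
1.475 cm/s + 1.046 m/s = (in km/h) 3.819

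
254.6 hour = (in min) 1.528e+04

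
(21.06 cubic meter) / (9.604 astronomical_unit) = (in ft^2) 1.578e-10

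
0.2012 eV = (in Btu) 3.055e-23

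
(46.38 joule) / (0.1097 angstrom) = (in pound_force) 9.505e+11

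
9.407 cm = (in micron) 9.407e+04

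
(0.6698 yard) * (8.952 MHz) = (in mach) 1.61e+04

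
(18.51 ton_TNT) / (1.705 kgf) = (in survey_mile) 2.878e+06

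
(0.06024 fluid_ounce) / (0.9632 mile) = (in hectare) 1.149e-13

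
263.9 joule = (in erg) 2.639e+09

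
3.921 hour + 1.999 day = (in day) 2.162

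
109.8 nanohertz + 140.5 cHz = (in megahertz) 1.405e-06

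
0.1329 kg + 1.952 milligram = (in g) 132.9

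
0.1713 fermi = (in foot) 5.62e-16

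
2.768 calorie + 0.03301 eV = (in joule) 11.58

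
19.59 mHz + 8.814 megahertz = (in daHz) 8.814e+05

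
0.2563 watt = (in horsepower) 0.0003437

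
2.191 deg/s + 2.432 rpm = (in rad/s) 0.2929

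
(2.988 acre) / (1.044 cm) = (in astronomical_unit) 7.742e-06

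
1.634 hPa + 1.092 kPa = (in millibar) 12.55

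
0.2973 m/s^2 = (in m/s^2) 0.2973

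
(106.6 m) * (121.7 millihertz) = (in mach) 0.0381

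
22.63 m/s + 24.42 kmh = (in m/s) 29.41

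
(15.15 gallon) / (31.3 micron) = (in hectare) 0.1832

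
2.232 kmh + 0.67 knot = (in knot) 1.875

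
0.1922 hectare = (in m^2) 1922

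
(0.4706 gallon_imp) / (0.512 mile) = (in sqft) 2.795e-05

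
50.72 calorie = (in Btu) 0.2011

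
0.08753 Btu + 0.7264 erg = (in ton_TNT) 2.207e-08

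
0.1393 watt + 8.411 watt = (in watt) 8.55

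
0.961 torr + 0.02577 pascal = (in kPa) 0.1281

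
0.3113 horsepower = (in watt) 232.1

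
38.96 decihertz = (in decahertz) 0.3896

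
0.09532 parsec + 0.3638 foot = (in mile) 1.828e+12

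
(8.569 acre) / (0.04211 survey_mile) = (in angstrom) 5.117e+12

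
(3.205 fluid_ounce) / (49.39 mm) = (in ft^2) 0.02066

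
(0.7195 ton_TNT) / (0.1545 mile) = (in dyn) 1.211e+12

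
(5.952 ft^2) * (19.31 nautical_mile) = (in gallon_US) 5.224e+06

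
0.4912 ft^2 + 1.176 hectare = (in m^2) 1.176e+04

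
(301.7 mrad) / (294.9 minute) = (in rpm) 0.0001628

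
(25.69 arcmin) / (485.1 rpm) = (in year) 4.665e-12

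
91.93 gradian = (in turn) 0.2298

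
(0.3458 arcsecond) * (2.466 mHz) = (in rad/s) 4.134e-09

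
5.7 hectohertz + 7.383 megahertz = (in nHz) 7.384e+15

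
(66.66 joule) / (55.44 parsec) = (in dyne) 3.897e-12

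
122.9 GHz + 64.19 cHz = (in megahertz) 1.229e+05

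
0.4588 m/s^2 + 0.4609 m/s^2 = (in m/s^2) 0.9197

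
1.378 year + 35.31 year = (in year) 36.69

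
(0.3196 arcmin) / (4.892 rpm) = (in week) 3.001e-10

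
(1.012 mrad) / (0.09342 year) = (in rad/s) 3.435e-10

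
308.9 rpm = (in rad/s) 32.35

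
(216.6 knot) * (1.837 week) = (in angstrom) 1.238e+18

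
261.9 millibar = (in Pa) 2.619e+04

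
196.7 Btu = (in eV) 1.295e+24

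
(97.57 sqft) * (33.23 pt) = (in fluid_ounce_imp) 3740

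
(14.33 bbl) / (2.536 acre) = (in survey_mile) 1.379e-07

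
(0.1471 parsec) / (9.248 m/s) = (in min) 8.18e+12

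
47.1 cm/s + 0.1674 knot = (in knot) 1.083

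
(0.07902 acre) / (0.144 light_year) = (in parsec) 7.607e-30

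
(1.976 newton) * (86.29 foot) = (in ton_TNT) 1.242e-08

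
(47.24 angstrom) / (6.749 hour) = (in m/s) 1.944e-13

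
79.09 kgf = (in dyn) 7.756e+07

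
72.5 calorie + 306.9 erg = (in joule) 303.3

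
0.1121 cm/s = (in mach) 3.292e-06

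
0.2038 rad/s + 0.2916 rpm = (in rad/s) 0.2343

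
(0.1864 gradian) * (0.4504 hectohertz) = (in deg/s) 7.556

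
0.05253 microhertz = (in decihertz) 5.253e-07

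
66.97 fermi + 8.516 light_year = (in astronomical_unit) 5.386e+05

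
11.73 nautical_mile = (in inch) 8.553e+05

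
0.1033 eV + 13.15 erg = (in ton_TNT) 3.143e-16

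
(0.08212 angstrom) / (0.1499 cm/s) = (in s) 5.478e-09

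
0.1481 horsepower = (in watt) 110.4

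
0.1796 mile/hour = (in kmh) 0.289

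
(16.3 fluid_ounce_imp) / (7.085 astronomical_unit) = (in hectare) 4.37e-20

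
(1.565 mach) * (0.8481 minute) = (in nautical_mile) 14.64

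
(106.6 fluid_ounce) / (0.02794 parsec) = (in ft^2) 3.936e-17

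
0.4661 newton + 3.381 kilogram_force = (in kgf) 3.429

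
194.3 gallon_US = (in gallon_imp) 161.8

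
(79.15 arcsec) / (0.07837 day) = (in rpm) 5.412e-07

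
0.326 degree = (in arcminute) 19.56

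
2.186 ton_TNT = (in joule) 9.146e+09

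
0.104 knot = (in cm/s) 5.35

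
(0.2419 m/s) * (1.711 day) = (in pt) 1.014e+08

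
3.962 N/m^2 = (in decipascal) 39.62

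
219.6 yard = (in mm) 2.008e+05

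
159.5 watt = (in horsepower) 0.2139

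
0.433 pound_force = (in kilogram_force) 0.1964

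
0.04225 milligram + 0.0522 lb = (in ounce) 0.8352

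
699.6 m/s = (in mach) 2.055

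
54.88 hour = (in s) 1.976e+05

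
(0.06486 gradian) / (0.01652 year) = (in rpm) 1.867e-08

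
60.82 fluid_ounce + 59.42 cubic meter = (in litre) 5.942e+04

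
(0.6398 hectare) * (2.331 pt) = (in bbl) 33.09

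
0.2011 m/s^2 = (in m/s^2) 0.2011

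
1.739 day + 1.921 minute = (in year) 0.004768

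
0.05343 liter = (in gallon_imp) 0.01175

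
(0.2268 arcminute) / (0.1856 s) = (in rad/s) 0.0003555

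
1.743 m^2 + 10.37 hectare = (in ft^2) 1.116e+06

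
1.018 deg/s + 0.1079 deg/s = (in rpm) 0.1877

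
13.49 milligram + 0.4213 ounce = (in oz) 0.4218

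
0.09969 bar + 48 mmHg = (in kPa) 16.37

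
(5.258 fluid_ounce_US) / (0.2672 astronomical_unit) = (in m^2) 3.89e-15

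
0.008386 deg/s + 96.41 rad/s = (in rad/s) 96.41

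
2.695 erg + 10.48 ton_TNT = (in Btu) 4.156e+07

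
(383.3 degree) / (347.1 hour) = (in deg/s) 0.0003067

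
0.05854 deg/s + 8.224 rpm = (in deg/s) 49.4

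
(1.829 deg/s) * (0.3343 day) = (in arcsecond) 1.902e+08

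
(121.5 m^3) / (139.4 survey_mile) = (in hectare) 5.416e-08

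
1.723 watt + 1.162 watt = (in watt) 2.885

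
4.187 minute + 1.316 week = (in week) 1.316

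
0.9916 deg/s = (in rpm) 0.1653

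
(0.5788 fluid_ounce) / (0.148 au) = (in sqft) 8.322e-15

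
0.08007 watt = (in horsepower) 0.0001074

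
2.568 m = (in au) 1.717e-11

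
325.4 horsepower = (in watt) 2.427e+05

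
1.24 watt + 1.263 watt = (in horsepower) 0.003357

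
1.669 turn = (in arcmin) 3.605e+04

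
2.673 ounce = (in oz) 2.673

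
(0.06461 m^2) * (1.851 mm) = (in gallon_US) 0.03159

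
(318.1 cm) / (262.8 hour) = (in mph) 7.521e-06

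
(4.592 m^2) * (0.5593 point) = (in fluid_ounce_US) 30.64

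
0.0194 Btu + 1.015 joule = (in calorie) 5.135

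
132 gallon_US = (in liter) 499.7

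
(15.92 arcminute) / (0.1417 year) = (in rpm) 9.896e-09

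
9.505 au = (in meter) 1.422e+12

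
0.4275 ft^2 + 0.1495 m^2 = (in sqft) 2.037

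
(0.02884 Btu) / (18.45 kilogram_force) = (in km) 0.0001682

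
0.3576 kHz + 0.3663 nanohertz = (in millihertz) 3.576e+05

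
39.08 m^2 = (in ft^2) 420.7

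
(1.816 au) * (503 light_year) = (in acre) 3.195e+26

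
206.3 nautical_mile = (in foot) 1.254e+06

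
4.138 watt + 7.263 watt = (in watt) 11.4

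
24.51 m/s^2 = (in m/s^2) 24.51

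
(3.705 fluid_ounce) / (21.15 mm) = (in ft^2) 0.05576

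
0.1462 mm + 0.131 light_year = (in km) 1.239e+12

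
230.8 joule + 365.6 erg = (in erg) 2.308e+09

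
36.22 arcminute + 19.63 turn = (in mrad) 1.233e+05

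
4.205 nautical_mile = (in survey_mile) 4.839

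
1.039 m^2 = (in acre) 0.0002567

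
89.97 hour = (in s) 3.239e+05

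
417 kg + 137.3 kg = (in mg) 5.543e+08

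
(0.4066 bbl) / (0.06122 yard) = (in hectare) 0.0001155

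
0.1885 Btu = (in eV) 1.241e+21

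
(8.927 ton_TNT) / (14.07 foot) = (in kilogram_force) 8.881e+08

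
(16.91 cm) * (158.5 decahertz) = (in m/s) 268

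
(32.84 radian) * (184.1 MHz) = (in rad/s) 6.046e+09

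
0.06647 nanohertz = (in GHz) 6.647e-20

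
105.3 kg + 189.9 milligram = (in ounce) 3714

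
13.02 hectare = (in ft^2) 1.401e+06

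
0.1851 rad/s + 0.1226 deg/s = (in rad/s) 0.1872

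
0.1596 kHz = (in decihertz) 1596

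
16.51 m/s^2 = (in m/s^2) 16.51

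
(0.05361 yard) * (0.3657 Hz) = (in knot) 0.03485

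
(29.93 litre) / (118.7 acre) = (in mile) 3.872e-11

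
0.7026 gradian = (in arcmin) 37.94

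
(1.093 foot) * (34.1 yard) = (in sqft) 111.8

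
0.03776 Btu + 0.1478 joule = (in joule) 39.99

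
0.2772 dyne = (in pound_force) 6.232e-07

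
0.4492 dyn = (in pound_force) 1.01e-06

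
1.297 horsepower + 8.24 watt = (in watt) 975.4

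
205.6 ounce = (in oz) 205.6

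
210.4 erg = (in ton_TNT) 5.029e-15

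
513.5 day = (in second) 4.437e+07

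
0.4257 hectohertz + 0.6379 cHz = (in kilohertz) 0.04258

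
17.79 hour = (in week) 0.1059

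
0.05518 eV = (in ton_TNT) 2.113e-30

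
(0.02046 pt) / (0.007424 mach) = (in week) 4.721e-12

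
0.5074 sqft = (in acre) 1.165e-05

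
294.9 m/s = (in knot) 573.2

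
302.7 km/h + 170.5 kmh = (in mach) 0.386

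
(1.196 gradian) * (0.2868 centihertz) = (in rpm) 0.0005145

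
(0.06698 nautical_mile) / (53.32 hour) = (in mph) 0.001446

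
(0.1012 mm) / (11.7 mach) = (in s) 2.54e-08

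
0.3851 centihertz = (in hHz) 3.851e-05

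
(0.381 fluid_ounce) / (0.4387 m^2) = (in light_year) 2.715e-21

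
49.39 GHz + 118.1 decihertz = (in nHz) 4.939e+19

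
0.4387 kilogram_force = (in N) 4.302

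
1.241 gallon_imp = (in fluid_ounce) 190.8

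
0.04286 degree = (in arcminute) 2.572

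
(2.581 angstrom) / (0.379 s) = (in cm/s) 6.81e-08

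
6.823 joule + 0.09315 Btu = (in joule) 105.1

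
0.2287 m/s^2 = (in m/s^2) 0.2287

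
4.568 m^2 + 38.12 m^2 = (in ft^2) 459.5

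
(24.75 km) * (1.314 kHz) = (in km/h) 1.171e+08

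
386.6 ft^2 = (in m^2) 35.92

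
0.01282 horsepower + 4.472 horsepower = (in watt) 3344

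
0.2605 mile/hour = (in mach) 0.000342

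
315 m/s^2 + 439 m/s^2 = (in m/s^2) 754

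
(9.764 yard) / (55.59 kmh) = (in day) 6.692e-06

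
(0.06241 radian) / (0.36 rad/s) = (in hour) 4.816e-05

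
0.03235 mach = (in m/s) 11.02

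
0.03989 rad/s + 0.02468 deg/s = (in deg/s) 2.31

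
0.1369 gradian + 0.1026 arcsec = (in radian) 0.002151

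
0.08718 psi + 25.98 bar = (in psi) 376.9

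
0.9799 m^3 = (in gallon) 258.9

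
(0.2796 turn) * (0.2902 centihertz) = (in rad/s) 0.005098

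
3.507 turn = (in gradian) 1403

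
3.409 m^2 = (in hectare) 0.0003409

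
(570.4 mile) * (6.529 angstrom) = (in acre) 1.481e-07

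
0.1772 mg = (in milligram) 0.1772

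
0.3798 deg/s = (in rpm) 0.0633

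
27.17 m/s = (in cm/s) 2717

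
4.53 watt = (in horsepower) 0.006075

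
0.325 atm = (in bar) 0.3293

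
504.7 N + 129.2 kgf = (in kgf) 180.7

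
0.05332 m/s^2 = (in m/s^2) 0.05332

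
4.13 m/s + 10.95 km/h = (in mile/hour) 16.04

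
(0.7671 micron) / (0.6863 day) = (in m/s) 1.294e-11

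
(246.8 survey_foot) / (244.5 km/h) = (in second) 1.108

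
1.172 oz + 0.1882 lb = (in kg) 0.1186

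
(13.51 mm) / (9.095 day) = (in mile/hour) 3.846e-08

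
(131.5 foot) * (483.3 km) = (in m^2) 1.937e+07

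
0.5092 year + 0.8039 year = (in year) 1.313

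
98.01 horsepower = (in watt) 7.309e+04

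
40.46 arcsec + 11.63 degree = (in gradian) 12.93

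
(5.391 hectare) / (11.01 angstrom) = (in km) 4.896e+10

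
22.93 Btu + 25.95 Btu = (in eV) 3.219e+23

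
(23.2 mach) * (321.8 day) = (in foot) 7.206e+11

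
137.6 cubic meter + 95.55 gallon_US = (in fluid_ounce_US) 4.665e+06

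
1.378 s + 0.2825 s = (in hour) 0.0004612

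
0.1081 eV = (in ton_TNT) 4.139e-30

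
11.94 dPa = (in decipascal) 11.94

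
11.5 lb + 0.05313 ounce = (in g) 5218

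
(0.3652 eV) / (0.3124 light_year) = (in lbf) 4.451e-36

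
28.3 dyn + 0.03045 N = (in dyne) 3073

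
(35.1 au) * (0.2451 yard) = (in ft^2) 1.267e+13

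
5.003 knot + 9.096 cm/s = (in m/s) 2.665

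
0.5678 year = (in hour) 4974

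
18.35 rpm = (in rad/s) 1.922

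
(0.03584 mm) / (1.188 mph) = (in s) 6.748e-05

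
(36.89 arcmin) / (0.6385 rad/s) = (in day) 1.945e-07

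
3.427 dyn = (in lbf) 7.704e-06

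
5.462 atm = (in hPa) 5534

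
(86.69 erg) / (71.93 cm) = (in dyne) 1.205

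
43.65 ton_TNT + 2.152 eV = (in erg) 1.826e+18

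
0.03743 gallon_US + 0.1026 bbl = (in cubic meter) 0.01645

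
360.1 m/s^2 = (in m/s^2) 360.1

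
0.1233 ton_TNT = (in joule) 5.159e+08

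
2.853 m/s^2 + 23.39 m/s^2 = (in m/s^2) 26.24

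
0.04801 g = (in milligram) 48.01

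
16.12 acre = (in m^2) 6.524e+04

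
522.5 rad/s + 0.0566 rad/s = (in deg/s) 2.994e+04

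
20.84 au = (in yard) 3.409e+12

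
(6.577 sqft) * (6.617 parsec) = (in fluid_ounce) 4.219e+21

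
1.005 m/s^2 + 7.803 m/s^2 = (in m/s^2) 8.808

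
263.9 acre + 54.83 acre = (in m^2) 1.29e+06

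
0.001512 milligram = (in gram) 1.512e-06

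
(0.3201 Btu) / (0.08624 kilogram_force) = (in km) 0.3993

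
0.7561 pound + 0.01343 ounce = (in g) 343.3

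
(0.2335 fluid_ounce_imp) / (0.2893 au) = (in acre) 3.788e-20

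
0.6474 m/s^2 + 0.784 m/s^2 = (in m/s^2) 1.431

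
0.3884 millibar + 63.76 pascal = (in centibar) 0.1026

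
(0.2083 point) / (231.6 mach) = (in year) 2.955e-17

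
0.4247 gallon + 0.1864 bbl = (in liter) 31.24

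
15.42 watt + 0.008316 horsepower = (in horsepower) 0.02899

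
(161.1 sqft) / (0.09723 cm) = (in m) 1.539e+04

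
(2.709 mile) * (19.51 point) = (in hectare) 0.003001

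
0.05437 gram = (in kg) 5.437e-05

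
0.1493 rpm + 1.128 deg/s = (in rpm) 0.3373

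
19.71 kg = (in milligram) 1.971e+07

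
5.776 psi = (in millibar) 398.2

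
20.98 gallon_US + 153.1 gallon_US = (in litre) 659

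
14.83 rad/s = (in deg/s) 849.7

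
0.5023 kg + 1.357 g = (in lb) 1.11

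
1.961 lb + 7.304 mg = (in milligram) 8.895e+05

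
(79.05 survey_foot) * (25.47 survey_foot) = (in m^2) 187.1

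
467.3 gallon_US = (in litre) 1769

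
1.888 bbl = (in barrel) 1.888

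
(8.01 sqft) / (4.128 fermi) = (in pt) 5.11e+17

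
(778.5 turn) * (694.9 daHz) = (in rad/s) 3.399e+07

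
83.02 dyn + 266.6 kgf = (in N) 2614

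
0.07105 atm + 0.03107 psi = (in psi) 1.075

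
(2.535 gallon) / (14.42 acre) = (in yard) 1.798e-07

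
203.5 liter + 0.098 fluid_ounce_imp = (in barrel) 1.28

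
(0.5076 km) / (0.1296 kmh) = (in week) 0.02331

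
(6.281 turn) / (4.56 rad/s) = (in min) 0.1442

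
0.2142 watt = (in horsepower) 0.0002872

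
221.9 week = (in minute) 2.237e+06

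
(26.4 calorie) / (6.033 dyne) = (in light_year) 1.935e-10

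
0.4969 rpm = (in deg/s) 2.981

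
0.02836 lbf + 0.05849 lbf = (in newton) 0.3863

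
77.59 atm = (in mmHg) 5.897e+04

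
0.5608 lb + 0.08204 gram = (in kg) 0.2545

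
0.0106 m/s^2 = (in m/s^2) 0.0106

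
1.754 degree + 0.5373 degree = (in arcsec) 8249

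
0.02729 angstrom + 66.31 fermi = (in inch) 1.101e-10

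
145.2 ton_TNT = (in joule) 6.075e+11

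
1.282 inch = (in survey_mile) 2.023e-05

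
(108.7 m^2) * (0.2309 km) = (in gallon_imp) 5.521e+06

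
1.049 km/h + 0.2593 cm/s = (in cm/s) 29.4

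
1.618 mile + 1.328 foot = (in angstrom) 2.604e+13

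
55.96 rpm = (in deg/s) 335.8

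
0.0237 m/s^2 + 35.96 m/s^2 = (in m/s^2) 35.98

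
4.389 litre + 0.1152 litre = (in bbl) 0.02833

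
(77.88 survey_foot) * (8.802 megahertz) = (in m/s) 2.089e+08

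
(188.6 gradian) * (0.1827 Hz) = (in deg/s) 31.01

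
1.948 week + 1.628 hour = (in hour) 328.9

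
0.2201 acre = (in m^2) 890.7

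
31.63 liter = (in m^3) 0.03163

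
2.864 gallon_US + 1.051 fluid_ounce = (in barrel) 0.06839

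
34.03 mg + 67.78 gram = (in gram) 67.81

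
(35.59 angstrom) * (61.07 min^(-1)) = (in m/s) 3.622e-09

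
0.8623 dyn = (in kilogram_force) 8.793e-07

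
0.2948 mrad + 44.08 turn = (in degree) 1.587e+04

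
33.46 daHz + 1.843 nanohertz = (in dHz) 3346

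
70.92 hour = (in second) 2.553e+05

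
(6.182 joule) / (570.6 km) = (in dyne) 1.083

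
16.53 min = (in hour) 0.2755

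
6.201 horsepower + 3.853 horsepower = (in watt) 7497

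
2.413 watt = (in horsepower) 0.003236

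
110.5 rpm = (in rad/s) 11.57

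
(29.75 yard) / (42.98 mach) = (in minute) 3.098e-05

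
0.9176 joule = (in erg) 9.176e+06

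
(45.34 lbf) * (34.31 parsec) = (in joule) 2.135e+20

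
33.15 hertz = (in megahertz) 3.315e-05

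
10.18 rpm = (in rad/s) 1.066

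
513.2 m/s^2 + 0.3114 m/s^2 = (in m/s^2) 513.5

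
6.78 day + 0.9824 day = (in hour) 186.3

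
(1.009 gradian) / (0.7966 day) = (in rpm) 2.199e-06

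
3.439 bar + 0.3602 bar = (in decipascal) 3.799e+06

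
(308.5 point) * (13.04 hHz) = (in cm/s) 1.419e+04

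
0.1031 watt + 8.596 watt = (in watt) 8.699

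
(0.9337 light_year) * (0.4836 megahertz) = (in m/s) 4.272e+21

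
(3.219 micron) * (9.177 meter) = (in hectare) 2.954e-09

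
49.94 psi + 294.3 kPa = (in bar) 6.386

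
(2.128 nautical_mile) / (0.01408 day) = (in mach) 0.009514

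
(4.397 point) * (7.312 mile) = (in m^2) 18.25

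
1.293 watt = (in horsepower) 0.001734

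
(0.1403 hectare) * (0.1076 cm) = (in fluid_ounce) 5.105e+04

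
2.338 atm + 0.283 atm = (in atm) 2.621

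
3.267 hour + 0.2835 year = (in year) 0.2839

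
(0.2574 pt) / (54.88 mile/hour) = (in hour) 1.028e-09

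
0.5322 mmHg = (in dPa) 709.5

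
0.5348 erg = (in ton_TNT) 1.278e-17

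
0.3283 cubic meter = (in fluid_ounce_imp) 1.155e+04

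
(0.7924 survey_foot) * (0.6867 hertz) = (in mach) 0.0004871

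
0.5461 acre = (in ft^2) 2.379e+04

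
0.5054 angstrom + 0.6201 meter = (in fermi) 6.201e+14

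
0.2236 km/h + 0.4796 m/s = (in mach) 0.001591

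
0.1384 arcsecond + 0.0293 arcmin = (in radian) 9.194e-06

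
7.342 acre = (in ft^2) 3.198e+05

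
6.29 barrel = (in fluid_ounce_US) 3.382e+04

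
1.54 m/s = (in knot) 2.994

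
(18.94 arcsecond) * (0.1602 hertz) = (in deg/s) 0.0008428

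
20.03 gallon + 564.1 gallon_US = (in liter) 2211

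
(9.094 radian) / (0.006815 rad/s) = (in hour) 0.3707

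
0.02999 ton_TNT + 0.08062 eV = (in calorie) 2.999e+07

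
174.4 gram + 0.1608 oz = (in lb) 0.3945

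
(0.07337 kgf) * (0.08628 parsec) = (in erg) 1.916e+22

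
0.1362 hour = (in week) 0.0008107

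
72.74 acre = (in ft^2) 3.169e+06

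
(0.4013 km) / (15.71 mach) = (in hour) 2.084e-05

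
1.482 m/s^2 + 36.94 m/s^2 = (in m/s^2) 38.42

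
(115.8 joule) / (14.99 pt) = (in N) 2.19e+04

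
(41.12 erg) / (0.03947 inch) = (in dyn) 410.2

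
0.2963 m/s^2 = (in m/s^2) 0.2963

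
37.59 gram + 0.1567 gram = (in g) 37.75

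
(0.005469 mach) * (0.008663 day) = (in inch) 5.487e+04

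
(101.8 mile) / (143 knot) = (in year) 7.062e-05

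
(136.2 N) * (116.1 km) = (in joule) 1.581e+07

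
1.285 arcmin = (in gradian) 0.0238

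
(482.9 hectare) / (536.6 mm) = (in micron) 8.999e+12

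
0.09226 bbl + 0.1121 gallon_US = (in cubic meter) 0.01509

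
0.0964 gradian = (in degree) 0.08676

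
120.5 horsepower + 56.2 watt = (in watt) 8.991e+04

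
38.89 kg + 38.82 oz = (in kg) 39.99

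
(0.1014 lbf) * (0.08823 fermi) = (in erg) 3.98e-10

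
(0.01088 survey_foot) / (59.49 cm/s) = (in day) 6.452e-08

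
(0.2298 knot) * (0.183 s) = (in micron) 2.163e+04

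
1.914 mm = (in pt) 5.426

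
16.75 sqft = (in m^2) 1.556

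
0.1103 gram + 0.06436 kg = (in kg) 0.06447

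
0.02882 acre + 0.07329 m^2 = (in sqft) 1256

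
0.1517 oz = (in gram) 4.301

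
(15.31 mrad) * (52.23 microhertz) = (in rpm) 7.636e-06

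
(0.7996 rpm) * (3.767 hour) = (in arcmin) 3.904e+06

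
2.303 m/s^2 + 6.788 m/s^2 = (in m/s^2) 9.091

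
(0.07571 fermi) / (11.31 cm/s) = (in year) 2.123e-23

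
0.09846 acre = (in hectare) 0.03985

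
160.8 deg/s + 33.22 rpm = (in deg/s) 360.1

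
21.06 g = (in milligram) 2.106e+04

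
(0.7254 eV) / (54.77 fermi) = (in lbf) 4.77e-07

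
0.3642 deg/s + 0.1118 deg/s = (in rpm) 0.07933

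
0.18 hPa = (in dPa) 180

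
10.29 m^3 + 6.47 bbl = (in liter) 1.132e+04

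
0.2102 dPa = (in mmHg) 0.0001577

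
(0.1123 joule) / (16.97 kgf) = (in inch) 0.02657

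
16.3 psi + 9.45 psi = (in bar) 1.775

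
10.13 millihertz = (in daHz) 0.001013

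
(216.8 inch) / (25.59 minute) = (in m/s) 0.003587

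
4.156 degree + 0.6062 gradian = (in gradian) 5.224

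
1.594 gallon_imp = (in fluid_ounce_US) 245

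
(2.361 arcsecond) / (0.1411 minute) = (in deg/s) 7.747e-05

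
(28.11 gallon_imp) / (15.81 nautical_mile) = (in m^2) 4.364e-06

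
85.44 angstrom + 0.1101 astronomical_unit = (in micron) 1.647e+16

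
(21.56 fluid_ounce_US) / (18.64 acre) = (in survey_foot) 2.773e-08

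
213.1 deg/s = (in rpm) 35.52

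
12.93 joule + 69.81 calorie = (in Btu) 0.2891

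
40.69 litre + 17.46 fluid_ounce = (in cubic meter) 0.04121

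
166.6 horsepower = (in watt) 1.242e+05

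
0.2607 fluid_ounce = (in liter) 0.00771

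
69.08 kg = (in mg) 6.908e+07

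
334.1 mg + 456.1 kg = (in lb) 1006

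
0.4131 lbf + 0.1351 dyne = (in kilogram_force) 0.1874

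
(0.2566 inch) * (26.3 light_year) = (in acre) 4.007e+11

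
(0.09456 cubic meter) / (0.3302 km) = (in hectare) 2.864e-08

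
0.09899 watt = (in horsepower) 0.0001327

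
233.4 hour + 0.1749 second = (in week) 1.389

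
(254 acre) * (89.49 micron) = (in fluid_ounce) 3.11e+06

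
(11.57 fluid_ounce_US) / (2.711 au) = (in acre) 2.085e-19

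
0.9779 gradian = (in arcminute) 52.81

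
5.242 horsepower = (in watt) 3909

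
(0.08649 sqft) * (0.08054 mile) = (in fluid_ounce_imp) 3.666e+04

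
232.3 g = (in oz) 8.194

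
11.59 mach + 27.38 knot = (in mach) 11.63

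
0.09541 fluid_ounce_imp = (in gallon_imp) 0.0005963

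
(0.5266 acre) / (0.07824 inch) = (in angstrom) 1.072e+16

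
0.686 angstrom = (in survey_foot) 2.251e-10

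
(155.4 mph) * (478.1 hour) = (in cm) 1.196e+10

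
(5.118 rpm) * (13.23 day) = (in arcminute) 2.106e+09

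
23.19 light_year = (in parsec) 7.11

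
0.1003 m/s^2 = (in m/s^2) 0.1003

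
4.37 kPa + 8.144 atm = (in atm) 8.187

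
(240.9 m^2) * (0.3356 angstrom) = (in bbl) 5.085e-08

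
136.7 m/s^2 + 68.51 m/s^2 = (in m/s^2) 205.2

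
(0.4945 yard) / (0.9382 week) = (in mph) 1.783e-06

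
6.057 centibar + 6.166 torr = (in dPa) 6.879e+04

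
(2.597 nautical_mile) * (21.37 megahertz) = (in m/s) 1.028e+11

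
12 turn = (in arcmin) 2.592e+05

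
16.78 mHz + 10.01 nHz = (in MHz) 1.678e-08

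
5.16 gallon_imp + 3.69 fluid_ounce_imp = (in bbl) 0.1482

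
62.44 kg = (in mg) 6.244e+07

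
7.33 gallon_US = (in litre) 27.75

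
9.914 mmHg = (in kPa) 1.322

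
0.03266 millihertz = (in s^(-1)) 3.266e-05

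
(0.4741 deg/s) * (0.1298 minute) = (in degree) 3.692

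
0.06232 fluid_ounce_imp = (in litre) 0.001771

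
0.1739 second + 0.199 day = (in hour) 4.776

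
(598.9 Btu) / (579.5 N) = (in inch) 4.293e+04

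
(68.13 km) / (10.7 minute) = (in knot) 206.3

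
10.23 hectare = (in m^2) 1.023e+05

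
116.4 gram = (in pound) 0.2566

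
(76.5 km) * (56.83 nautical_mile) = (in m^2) 8.052e+09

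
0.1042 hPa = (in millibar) 0.1042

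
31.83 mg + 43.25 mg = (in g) 0.07508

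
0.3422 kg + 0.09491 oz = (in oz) 12.17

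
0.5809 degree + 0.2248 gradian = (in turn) 0.002176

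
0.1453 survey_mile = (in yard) 255.7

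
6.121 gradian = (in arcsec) 1.983e+04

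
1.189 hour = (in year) 0.0001357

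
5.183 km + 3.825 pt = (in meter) 5183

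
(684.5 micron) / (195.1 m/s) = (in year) 1.113e-13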